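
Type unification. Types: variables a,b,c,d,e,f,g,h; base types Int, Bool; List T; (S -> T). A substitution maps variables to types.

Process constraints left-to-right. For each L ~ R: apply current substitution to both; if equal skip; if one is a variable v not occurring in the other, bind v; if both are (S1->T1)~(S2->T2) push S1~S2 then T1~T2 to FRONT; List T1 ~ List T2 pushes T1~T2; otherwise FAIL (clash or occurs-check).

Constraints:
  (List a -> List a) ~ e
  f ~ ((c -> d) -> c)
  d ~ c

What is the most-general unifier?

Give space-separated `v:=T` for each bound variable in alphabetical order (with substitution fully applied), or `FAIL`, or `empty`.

step 1: unify (List a -> List a) ~ e  [subst: {-} | 2 pending]
  bind e := (List a -> List a)
step 2: unify f ~ ((c -> d) -> c)  [subst: {e:=(List a -> List a)} | 1 pending]
  bind f := ((c -> d) -> c)
step 3: unify d ~ c  [subst: {e:=(List a -> List a), f:=((c -> d) -> c)} | 0 pending]
  bind d := c

Answer: d:=c e:=(List a -> List a) f:=((c -> c) -> c)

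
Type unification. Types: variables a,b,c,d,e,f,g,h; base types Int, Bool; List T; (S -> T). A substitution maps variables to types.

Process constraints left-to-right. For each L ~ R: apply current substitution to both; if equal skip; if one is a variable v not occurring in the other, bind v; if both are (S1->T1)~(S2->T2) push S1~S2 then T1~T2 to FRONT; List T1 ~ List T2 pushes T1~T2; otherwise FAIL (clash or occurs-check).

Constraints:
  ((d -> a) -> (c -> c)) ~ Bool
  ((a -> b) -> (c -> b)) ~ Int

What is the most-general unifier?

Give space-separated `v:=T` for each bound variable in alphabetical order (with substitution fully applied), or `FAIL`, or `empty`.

Answer: FAIL

Derivation:
step 1: unify ((d -> a) -> (c -> c)) ~ Bool  [subst: {-} | 1 pending]
  clash: ((d -> a) -> (c -> c)) vs Bool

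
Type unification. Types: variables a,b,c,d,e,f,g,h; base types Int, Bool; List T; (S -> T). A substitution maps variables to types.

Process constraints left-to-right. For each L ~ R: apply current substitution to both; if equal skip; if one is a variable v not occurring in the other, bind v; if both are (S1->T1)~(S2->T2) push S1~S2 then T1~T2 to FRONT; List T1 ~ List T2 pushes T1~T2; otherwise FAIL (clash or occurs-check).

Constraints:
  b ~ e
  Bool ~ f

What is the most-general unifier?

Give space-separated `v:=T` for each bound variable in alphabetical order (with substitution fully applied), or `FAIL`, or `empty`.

step 1: unify b ~ e  [subst: {-} | 1 pending]
  bind b := e
step 2: unify Bool ~ f  [subst: {b:=e} | 0 pending]
  bind f := Bool

Answer: b:=e f:=Bool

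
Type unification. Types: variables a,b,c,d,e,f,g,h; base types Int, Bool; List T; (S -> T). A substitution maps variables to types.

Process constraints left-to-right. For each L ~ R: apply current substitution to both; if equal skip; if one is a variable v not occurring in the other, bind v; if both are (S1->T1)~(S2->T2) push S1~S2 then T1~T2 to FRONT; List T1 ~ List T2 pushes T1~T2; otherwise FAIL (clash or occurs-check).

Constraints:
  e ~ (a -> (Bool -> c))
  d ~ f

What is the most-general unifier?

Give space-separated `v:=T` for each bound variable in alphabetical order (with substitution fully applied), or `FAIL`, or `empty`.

step 1: unify e ~ (a -> (Bool -> c))  [subst: {-} | 1 pending]
  bind e := (a -> (Bool -> c))
step 2: unify d ~ f  [subst: {e:=(a -> (Bool -> c))} | 0 pending]
  bind d := f

Answer: d:=f e:=(a -> (Bool -> c))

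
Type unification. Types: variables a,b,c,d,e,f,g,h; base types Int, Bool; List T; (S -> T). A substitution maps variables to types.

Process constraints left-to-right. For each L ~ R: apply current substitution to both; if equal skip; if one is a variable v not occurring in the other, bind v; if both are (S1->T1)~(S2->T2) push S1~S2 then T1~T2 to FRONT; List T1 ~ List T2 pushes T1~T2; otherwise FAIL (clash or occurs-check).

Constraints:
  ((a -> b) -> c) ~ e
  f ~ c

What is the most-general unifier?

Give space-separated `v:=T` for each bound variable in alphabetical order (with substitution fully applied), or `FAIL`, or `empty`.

step 1: unify ((a -> b) -> c) ~ e  [subst: {-} | 1 pending]
  bind e := ((a -> b) -> c)
step 2: unify f ~ c  [subst: {e:=((a -> b) -> c)} | 0 pending]
  bind f := c

Answer: e:=((a -> b) -> c) f:=c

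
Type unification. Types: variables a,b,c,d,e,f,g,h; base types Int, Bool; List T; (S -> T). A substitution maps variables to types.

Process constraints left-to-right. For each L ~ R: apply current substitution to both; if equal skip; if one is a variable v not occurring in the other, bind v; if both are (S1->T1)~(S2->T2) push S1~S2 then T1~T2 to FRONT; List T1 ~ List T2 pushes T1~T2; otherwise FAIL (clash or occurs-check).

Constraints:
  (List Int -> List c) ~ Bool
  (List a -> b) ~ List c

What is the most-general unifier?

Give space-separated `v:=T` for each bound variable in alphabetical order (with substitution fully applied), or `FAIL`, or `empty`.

step 1: unify (List Int -> List c) ~ Bool  [subst: {-} | 1 pending]
  clash: (List Int -> List c) vs Bool

Answer: FAIL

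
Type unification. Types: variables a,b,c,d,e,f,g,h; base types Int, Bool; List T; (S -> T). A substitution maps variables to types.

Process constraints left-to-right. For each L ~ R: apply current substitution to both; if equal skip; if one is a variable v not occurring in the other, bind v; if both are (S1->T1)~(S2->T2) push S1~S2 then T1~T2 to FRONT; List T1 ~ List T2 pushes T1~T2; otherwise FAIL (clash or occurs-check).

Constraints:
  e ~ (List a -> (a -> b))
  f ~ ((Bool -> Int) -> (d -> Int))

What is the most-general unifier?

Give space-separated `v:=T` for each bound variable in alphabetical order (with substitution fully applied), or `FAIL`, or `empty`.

step 1: unify e ~ (List a -> (a -> b))  [subst: {-} | 1 pending]
  bind e := (List a -> (a -> b))
step 2: unify f ~ ((Bool -> Int) -> (d -> Int))  [subst: {e:=(List a -> (a -> b))} | 0 pending]
  bind f := ((Bool -> Int) -> (d -> Int))

Answer: e:=(List a -> (a -> b)) f:=((Bool -> Int) -> (d -> Int))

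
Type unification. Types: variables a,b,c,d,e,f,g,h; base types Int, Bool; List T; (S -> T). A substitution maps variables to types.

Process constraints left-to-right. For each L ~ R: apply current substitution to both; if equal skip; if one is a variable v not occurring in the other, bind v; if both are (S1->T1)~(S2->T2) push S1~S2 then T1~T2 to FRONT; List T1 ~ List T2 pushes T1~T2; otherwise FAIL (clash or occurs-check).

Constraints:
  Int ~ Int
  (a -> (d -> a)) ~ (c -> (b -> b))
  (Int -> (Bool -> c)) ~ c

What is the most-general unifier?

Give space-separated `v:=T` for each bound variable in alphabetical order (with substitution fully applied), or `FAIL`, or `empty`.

step 1: unify Int ~ Int  [subst: {-} | 2 pending]
  -> identical, skip
step 2: unify (a -> (d -> a)) ~ (c -> (b -> b))  [subst: {-} | 1 pending]
  -> decompose arrow: push a~c, (d -> a)~(b -> b)
step 3: unify a ~ c  [subst: {-} | 2 pending]
  bind a := c
step 4: unify (d -> c) ~ (b -> b)  [subst: {a:=c} | 1 pending]
  -> decompose arrow: push d~b, c~b
step 5: unify d ~ b  [subst: {a:=c} | 2 pending]
  bind d := b
step 6: unify c ~ b  [subst: {a:=c, d:=b} | 1 pending]
  bind c := b
step 7: unify (Int -> (Bool -> b)) ~ b  [subst: {a:=c, d:=b, c:=b} | 0 pending]
  occurs-check fail

Answer: FAIL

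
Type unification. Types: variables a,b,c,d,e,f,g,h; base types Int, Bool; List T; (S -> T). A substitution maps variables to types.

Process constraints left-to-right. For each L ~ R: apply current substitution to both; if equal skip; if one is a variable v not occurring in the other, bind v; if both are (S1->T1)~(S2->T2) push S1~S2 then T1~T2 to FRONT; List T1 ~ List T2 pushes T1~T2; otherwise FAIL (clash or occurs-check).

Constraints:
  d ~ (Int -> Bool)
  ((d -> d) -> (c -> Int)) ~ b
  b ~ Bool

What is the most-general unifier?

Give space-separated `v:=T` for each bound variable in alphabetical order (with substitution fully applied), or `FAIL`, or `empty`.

step 1: unify d ~ (Int -> Bool)  [subst: {-} | 2 pending]
  bind d := (Int -> Bool)
step 2: unify (((Int -> Bool) -> (Int -> Bool)) -> (c -> Int)) ~ b  [subst: {d:=(Int -> Bool)} | 1 pending]
  bind b := (((Int -> Bool) -> (Int -> Bool)) -> (c -> Int))
step 3: unify (((Int -> Bool) -> (Int -> Bool)) -> (c -> Int)) ~ Bool  [subst: {d:=(Int -> Bool), b:=(((Int -> Bool) -> (Int -> Bool)) -> (c -> Int))} | 0 pending]
  clash: (((Int -> Bool) -> (Int -> Bool)) -> (c -> Int)) vs Bool

Answer: FAIL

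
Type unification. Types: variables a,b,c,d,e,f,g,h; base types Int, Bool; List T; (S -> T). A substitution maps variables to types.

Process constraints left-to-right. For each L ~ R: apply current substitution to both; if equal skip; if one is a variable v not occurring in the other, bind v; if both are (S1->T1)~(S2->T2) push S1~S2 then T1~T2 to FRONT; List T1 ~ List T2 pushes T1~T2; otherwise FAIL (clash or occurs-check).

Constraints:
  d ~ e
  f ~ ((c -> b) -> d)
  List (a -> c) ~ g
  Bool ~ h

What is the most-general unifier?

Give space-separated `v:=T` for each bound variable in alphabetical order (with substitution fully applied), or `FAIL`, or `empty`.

step 1: unify d ~ e  [subst: {-} | 3 pending]
  bind d := e
step 2: unify f ~ ((c -> b) -> e)  [subst: {d:=e} | 2 pending]
  bind f := ((c -> b) -> e)
step 3: unify List (a -> c) ~ g  [subst: {d:=e, f:=((c -> b) -> e)} | 1 pending]
  bind g := List (a -> c)
step 4: unify Bool ~ h  [subst: {d:=e, f:=((c -> b) -> e), g:=List (a -> c)} | 0 pending]
  bind h := Bool

Answer: d:=e f:=((c -> b) -> e) g:=List (a -> c) h:=Bool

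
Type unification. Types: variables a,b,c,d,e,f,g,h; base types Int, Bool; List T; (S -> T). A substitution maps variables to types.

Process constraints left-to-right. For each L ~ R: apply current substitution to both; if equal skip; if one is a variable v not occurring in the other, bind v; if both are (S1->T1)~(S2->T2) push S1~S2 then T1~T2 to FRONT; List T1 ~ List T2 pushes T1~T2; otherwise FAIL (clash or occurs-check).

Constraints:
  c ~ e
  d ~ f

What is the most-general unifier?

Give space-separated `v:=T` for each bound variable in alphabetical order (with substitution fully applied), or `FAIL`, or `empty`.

Answer: c:=e d:=f

Derivation:
step 1: unify c ~ e  [subst: {-} | 1 pending]
  bind c := e
step 2: unify d ~ f  [subst: {c:=e} | 0 pending]
  bind d := f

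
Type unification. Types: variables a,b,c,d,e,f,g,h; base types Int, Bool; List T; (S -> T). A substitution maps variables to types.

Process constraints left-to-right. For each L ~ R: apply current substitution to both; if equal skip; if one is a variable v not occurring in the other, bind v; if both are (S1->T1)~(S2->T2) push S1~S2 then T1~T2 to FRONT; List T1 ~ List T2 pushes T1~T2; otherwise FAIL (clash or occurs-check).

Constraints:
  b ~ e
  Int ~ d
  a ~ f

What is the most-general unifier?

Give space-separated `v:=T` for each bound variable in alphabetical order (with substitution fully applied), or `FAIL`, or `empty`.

Answer: a:=f b:=e d:=Int

Derivation:
step 1: unify b ~ e  [subst: {-} | 2 pending]
  bind b := e
step 2: unify Int ~ d  [subst: {b:=e} | 1 pending]
  bind d := Int
step 3: unify a ~ f  [subst: {b:=e, d:=Int} | 0 pending]
  bind a := f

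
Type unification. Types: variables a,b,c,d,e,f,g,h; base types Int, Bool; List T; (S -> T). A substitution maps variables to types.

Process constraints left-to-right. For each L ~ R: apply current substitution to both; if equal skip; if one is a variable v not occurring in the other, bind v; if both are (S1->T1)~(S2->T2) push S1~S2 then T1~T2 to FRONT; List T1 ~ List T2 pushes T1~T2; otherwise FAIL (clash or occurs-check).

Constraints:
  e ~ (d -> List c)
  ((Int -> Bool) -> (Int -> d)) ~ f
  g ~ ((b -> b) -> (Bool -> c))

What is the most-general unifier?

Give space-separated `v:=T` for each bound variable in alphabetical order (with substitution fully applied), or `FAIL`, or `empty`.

step 1: unify e ~ (d -> List c)  [subst: {-} | 2 pending]
  bind e := (d -> List c)
step 2: unify ((Int -> Bool) -> (Int -> d)) ~ f  [subst: {e:=(d -> List c)} | 1 pending]
  bind f := ((Int -> Bool) -> (Int -> d))
step 3: unify g ~ ((b -> b) -> (Bool -> c))  [subst: {e:=(d -> List c), f:=((Int -> Bool) -> (Int -> d))} | 0 pending]
  bind g := ((b -> b) -> (Bool -> c))

Answer: e:=(d -> List c) f:=((Int -> Bool) -> (Int -> d)) g:=((b -> b) -> (Bool -> c))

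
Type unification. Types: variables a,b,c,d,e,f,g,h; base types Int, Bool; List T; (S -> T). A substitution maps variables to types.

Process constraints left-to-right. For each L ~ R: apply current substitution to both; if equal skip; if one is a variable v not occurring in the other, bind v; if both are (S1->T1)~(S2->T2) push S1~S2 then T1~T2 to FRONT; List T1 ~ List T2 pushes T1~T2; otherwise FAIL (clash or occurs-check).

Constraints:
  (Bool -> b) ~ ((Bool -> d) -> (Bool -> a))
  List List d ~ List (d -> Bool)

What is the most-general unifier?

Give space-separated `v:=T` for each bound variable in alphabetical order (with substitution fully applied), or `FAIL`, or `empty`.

Answer: FAIL

Derivation:
step 1: unify (Bool -> b) ~ ((Bool -> d) -> (Bool -> a))  [subst: {-} | 1 pending]
  -> decompose arrow: push Bool~(Bool -> d), b~(Bool -> a)
step 2: unify Bool ~ (Bool -> d)  [subst: {-} | 2 pending]
  clash: Bool vs (Bool -> d)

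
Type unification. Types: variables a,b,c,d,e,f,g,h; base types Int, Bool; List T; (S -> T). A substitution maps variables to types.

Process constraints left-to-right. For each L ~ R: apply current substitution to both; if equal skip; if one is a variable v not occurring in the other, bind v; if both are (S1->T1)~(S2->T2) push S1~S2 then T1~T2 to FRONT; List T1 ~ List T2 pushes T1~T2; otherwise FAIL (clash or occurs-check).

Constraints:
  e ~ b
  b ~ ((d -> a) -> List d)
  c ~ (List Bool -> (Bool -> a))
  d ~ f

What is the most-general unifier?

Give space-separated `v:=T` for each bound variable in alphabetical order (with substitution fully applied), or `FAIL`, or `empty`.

step 1: unify e ~ b  [subst: {-} | 3 pending]
  bind e := b
step 2: unify b ~ ((d -> a) -> List d)  [subst: {e:=b} | 2 pending]
  bind b := ((d -> a) -> List d)
step 3: unify c ~ (List Bool -> (Bool -> a))  [subst: {e:=b, b:=((d -> a) -> List d)} | 1 pending]
  bind c := (List Bool -> (Bool -> a))
step 4: unify d ~ f  [subst: {e:=b, b:=((d -> a) -> List d), c:=(List Bool -> (Bool -> a))} | 0 pending]
  bind d := f

Answer: b:=((f -> a) -> List f) c:=(List Bool -> (Bool -> a)) d:=f e:=((f -> a) -> List f)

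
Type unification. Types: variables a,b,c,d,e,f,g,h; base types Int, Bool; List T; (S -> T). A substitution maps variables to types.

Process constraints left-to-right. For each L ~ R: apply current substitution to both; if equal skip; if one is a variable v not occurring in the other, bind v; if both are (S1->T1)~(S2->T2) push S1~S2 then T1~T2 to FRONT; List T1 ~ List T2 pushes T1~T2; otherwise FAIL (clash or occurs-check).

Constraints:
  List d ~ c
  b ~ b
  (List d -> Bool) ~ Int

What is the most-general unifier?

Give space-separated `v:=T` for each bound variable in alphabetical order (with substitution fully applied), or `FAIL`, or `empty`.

step 1: unify List d ~ c  [subst: {-} | 2 pending]
  bind c := List d
step 2: unify b ~ b  [subst: {c:=List d} | 1 pending]
  -> identical, skip
step 3: unify (List d -> Bool) ~ Int  [subst: {c:=List d} | 0 pending]
  clash: (List d -> Bool) vs Int

Answer: FAIL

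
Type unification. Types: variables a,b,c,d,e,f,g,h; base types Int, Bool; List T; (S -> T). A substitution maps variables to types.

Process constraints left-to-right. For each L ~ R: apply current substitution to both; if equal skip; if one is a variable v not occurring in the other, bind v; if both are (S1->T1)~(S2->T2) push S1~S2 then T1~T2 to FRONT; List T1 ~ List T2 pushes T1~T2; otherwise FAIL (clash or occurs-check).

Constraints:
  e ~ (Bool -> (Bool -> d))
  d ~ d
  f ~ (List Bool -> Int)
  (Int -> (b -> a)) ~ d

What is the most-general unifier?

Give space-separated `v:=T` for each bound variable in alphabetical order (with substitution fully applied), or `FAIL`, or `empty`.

Answer: d:=(Int -> (b -> a)) e:=(Bool -> (Bool -> (Int -> (b -> a)))) f:=(List Bool -> Int)

Derivation:
step 1: unify e ~ (Bool -> (Bool -> d))  [subst: {-} | 3 pending]
  bind e := (Bool -> (Bool -> d))
step 2: unify d ~ d  [subst: {e:=(Bool -> (Bool -> d))} | 2 pending]
  -> identical, skip
step 3: unify f ~ (List Bool -> Int)  [subst: {e:=(Bool -> (Bool -> d))} | 1 pending]
  bind f := (List Bool -> Int)
step 4: unify (Int -> (b -> a)) ~ d  [subst: {e:=(Bool -> (Bool -> d)), f:=(List Bool -> Int)} | 0 pending]
  bind d := (Int -> (b -> a))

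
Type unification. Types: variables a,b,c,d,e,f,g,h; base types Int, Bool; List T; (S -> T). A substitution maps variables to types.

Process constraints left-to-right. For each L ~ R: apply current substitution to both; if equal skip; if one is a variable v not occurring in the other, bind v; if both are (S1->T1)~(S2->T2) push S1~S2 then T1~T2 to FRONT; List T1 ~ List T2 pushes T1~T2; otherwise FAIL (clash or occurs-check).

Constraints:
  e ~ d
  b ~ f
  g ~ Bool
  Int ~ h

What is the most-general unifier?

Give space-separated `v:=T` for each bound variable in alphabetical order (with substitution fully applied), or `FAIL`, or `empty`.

step 1: unify e ~ d  [subst: {-} | 3 pending]
  bind e := d
step 2: unify b ~ f  [subst: {e:=d} | 2 pending]
  bind b := f
step 3: unify g ~ Bool  [subst: {e:=d, b:=f} | 1 pending]
  bind g := Bool
step 4: unify Int ~ h  [subst: {e:=d, b:=f, g:=Bool} | 0 pending]
  bind h := Int

Answer: b:=f e:=d g:=Bool h:=Int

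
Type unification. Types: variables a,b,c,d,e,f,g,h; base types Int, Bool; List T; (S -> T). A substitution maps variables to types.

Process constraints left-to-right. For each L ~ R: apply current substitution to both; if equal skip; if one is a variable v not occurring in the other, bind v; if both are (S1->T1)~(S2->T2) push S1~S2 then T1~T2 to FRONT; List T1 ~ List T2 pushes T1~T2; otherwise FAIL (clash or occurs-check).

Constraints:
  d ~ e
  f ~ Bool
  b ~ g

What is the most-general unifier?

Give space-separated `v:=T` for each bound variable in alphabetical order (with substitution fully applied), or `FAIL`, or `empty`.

Answer: b:=g d:=e f:=Bool

Derivation:
step 1: unify d ~ e  [subst: {-} | 2 pending]
  bind d := e
step 2: unify f ~ Bool  [subst: {d:=e} | 1 pending]
  bind f := Bool
step 3: unify b ~ g  [subst: {d:=e, f:=Bool} | 0 pending]
  bind b := g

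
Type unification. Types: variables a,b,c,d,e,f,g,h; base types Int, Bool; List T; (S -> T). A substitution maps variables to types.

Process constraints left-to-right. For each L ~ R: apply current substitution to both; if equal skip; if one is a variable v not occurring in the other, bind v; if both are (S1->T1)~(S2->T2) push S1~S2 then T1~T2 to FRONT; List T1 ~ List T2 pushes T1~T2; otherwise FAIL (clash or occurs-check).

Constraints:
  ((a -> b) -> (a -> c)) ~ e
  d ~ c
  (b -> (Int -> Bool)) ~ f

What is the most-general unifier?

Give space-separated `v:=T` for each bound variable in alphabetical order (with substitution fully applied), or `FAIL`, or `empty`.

step 1: unify ((a -> b) -> (a -> c)) ~ e  [subst: {-} | 2 pending]
  bind e := ((a -> b) -> (a -> c))
step 2: unify d ~ c  [subst: {e:=((a -> b) -> (a -> c))} | 1 pending]
  bind d := c
step 3: unify (b -> (Int -> Bool)) ~ f  [subst: {e:=((a -> b) -> (a -> c)), d:=c} | 0 pending]
  bind f := (b -> (Int -> Bool))

Answer: d:=c e:=((a -> b) -> (a -> c)) f:=(b -> (Int -> Bool))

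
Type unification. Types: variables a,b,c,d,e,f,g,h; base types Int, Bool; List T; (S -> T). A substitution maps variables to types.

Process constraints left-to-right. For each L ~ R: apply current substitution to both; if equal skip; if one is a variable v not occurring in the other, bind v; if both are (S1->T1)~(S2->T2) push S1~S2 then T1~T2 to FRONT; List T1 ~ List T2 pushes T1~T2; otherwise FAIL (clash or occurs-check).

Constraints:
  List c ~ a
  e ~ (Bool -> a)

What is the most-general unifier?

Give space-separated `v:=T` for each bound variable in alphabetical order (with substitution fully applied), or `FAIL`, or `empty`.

Answer: a:=List c e:=(Bool -> List c)

Derivation:
step 1: unify List c ~ a  [subst: {-} | 1 pending]
  bind a := List c
step 2: unify e ~ (Bool -> List c)  [subst: {a:=List c} | 0 pending]
  bind e := (Bool -> List c)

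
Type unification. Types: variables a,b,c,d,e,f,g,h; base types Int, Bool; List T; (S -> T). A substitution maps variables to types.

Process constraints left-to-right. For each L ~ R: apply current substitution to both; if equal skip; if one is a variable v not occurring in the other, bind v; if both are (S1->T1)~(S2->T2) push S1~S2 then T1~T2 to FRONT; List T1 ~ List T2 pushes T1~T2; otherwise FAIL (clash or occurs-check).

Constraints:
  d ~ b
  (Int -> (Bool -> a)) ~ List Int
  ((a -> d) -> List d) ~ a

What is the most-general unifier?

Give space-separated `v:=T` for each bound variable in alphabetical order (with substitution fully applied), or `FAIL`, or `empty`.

step 1: unify d ~ b  [subst: {-} | 2 pending]
  bind d := b
step 2: unify (Int -> (Bool -> a)) ~ List Int  [subst: {d:=b} | 1 pending]
  clash: (Int -> (Bool -> a)) vs List Int

Answer: FAIL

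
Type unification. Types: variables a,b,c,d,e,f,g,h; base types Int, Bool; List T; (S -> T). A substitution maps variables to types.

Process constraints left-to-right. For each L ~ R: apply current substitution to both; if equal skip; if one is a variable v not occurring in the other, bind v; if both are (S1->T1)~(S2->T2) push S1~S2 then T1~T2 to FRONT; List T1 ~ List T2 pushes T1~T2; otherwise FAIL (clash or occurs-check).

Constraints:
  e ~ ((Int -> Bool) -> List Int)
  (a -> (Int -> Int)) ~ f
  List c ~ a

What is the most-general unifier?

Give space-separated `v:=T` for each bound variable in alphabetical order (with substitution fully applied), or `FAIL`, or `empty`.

step 1: unify e ~ ((Int -> Bool) -> List Int)  [subst: {-} | 2 pending]
  bind e := ((Int -> Bool) -> List Int)
step 2: unify (a -> (Int -> Int)) ~ f  [subst: {e:=((Int -> Bool) -> List Int)} | 1 pending]
  bind f := (a -> (Int -> Int))
step 3: unify List c ~ a  [subst: {e:=((Int -> Bool) -> List Int), f:=(a -> (Int -> Int))} | 0 pending]
  bind a := List c

Answer: a:=List c e:=((Int -> Bool) -> List Int) f:=(List c -> (Int -> Int))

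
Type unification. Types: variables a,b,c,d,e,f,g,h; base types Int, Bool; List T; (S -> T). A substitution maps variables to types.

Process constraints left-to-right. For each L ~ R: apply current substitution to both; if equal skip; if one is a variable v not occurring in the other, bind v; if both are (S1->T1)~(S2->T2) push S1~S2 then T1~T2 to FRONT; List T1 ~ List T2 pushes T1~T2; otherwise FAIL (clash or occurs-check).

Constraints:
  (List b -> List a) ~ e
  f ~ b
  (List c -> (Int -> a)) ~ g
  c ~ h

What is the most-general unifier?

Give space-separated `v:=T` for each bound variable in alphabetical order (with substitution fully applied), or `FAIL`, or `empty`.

Answer: c:=h e:=(List b -> List a) f:=b g:=(List h -> (Int -> a))

Derivation:
step 1: unify (List b -> List a) ~ e  [subst: {-} | 3 pending]
  bind e := (List b -> List a)
step 2: unify f ~ b  [subst: {e:=(List b -> List a)} | 2 pending]
  bind f := b
step 3: unify (List c -> (Int -> a)) ~ g  [subst: {e:=(List b -> List a), f:=b} | 1 pending]
  bind g := (List c -> (Int -> a))
step 4: unify c ~ h  [subst: {e:=(List b -> List a), f:=b, g:=(List c -> (Int -> a))} | 0 pending]
  bind c := h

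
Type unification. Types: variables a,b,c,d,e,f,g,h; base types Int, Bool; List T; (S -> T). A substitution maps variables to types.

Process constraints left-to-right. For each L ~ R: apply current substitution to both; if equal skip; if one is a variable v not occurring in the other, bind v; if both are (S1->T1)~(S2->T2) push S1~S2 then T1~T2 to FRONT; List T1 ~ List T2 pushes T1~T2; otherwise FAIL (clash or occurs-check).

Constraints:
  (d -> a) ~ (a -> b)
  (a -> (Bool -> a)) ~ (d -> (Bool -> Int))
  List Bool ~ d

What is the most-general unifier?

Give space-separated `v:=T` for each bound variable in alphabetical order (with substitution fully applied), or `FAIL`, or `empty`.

Answer: FAIL

Derivation:
step 1: unify (d -> a) ~ (a -> b)  [subst: {-} | 2 pending]
  -> decompose arrow: push d~a, a~b
step 2: unify d ~ a  [subst: {-} | 3 pending]
  bind d := a
step 3: unify a ~ b  [subst: {d:=a} | 2 pending]
  bind a := b
step 4: unify (b -> (Bool -> b)) ~ (b -> (Bool -> Int))  [subst: {d:=a, a:=b} | 1 pending]
  -> decompose arrow: push b~b, (Bool -> b)~(Bool -> Int)
step 5: unify b ~ b  [subst: {d:=a, a:=b} | 2 pending]
  -> identical, skip
step 6: unify (Bool -> b) ~ (Bool -> Int)  [subst: {d:=a, a:=b} | 1 pending]
  -> decompose arrow: push Bool~Bool, b~Int
step 7: unify Bool ~ Bool  [subst: {d:=a, a:=b} | 2 pending]
  -> identical, skip
step 8: unify b ~ Int  [subst: {d:=a, a:=b} | 1 pending]
  bind b := Int
step 9: unify List Bool ~ Int  [subst: {d:=a, a:=b, b:=Int} | 0 pending]
  clash: List Bool vs Int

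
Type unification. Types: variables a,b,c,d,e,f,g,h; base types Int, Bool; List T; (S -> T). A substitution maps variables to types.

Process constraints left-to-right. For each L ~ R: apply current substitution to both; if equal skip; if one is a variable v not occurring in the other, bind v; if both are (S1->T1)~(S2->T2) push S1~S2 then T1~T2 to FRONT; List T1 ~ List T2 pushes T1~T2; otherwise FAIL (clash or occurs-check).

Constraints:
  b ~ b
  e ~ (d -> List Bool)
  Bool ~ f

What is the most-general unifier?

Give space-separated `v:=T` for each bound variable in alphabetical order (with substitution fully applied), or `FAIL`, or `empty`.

step 1: unify b ~ b  [subst: {-} | 2 pending]
  -> identical, skip
step 2: unify e ~ (d -> List Bool)  [subst: {-} | 1 pending]
  bind e := (d -> List Bool)
step 3: unify Bool ~ f  [subst: {e:=(d -> List Bool)} | 0 pending]
  bind f := Bool

Answer: e:=(d -> List Bool) f:=Bool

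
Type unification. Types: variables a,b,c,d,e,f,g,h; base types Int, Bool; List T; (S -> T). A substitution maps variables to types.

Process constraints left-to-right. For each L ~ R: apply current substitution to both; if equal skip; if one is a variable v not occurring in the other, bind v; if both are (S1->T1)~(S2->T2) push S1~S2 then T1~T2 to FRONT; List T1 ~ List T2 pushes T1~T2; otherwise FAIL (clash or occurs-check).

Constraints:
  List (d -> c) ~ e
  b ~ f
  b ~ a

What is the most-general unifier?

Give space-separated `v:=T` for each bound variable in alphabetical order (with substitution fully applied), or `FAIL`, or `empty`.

step 1: unify List (d -> c) ~ e  [subst: {-} | 2 pending]
  bind e := List (d -> c)
step 2: unify b ~ f  [subst: {e:=List (d -> c)} | 1 pending]
  bind b := f
step 3: unify f ~ a  [subst: {e:=List (d -> c), b:=f} | 0 pending]
  bind f := a

Answer: b:=a e:=List (d -> c) f:=a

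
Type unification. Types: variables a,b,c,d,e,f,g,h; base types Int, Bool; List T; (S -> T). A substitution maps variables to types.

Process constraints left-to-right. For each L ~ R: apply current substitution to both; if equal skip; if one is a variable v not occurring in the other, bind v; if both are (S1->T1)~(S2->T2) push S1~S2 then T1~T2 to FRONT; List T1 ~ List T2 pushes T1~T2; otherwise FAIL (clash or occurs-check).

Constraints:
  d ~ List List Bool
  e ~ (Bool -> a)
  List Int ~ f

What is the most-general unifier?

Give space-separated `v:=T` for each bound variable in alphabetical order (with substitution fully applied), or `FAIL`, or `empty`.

Answer: d:=List List Bool e:=(Bool -> a) f:=List Int

Derivation:
step 1: unify d ~ List List Bool  [subst: {-} | 2 pending]
  bind d := List List Bool
step 2: unify e ~ (Bool -> a)  [subst: {d:=List List Bool} | 1 pending]
  bind e := (Bool -> a)
step 3: unify List Int ~ f  [subst: {d:=List List Bool, e:=(Bool -> a)} | 0 pending]
  bind f := List Int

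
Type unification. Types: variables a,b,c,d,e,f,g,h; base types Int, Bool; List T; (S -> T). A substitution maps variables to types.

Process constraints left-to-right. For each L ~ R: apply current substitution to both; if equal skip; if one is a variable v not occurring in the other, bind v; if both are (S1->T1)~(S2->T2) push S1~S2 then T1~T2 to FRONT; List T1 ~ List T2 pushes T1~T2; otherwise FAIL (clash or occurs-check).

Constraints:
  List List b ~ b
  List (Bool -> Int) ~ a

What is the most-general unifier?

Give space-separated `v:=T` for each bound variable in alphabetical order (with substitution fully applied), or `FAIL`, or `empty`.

step 1: unify List List b ~ b  [subst: {-} | 1 pending]
  occurs-check fail

Answer: FAIL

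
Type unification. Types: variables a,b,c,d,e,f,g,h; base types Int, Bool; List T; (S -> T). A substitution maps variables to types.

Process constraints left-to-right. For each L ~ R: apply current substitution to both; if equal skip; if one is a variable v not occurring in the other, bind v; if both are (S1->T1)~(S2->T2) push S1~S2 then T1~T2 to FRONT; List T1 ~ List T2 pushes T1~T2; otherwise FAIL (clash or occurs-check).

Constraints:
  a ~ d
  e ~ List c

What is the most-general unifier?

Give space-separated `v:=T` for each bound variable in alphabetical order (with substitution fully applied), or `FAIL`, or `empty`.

step 1: unify a ~ d  [subst: {-} | 1 pending]
  bind a := d
step 2: unify e ~ List c  [subst: {a:=d} | 0 pending]
  bind e := List c

Answer: a:=d e:=List c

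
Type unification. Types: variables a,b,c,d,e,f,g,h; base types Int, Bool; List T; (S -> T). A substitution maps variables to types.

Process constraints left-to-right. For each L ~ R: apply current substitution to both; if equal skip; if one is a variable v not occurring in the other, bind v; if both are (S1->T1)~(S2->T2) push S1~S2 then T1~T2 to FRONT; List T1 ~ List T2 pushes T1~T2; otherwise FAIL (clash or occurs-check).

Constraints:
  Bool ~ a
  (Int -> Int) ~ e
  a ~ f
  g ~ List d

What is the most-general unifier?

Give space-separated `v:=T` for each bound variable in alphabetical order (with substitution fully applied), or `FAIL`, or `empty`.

Answer: a:=Bool e:=(Int -> Int) f:=Bool g:=List d

Derivation:
step 1: unify Bool ~ a  [subst: {-} | 3 pending]
  bind a := Bool
step 2: unify (Int -> Int) ~ e  [subst: {a:=Bool} | 2 pending]
  bind e := (Int -> Int)
step 3: unify Bool ~ f  [subst: {a:=Bool, e:=(Int -> Int)} | 1 pending]
  bind f := Bool
step 4: unify g ~ List d  [subst: {a:=Bool, e:=(Int -> Int), f:=Bool} | 0 pending]
  bind g := List d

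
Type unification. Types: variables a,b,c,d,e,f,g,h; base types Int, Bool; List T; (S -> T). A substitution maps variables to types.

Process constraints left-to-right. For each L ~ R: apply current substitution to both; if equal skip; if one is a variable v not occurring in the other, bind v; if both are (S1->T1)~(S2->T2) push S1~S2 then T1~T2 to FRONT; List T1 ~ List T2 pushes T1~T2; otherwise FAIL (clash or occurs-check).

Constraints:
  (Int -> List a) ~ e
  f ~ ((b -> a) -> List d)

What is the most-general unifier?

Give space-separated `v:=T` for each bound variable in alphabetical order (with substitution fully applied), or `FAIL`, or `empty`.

step 1: unify (Int -> List a) ~ e  [subst: {-} | 1 pending]
  bind e := (Int -> List a)
step 2: unify f ~ ((b -> a) -> List d)  [subst: {e:=(Int -> List a)} | 0 pending]
  bind f := ((b -> a) -> List d)

Answer: e:=(Int -> List a) f:=((b -> a) -> List d)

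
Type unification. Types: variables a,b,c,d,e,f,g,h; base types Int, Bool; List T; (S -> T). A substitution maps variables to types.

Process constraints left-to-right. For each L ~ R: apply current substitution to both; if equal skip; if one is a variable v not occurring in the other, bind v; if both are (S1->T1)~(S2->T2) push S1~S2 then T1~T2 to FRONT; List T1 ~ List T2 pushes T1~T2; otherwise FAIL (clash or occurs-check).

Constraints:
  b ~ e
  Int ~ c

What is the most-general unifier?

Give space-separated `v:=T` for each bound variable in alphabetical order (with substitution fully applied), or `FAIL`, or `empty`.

step 1: unify b ~ e  [subst: {-} | 1 pending]
  bind b := e
step 2: unify Int ~ c  [subst: {b:=e} | 0 pending]
  bind c := Int

Answer: b:=e c:=Int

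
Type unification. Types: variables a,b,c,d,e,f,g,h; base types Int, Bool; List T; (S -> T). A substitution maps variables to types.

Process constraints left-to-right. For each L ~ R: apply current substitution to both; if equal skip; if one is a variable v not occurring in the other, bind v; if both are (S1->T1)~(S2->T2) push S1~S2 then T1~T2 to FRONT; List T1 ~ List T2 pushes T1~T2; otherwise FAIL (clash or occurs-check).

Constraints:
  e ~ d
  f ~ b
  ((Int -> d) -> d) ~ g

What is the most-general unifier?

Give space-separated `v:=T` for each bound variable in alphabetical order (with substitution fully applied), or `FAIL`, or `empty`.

Answer: e:=d f:=b g:=((Int -> d) -> d)

Derivation:
step 1: unify e ~ d  [subst: {-} | 2 pending]
  bind e := d
step 2: unify f ~ b  [subst: {e:=d} | 1 pending]
  bind f := b
step 3: unify ((Int -> d) -> d) ~ g  [subst: {e:=d, f:=b} | 0 pending]
  bind g := ((Int -> d) -> d)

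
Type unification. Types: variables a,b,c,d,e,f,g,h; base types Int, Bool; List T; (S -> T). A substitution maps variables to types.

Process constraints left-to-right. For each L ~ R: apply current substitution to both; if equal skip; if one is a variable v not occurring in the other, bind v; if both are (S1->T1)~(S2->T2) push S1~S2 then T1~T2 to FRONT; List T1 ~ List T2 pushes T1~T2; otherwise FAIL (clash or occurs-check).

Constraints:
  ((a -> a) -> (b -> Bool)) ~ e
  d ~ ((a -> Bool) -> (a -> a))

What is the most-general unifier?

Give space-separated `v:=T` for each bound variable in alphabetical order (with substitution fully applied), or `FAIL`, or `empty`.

step 1: unify ((a -> a) -> (b -> Bool)) ~ e  [subst: {-} | 1 pending]
  bind e := ((a -> a) -> (b -> Bool))
step 2: unify d ~ ((a -> Bool) -> (a -> a))  [subst: {e:=((a -> a) -> (b -> Bool))} | 0 pending]
  bind d := ((a -> Bool) -> (a -> a))

Answer: d:=((a -> Bool) -> (a -> a)) e:=((a -> a) -> (b -> Bool))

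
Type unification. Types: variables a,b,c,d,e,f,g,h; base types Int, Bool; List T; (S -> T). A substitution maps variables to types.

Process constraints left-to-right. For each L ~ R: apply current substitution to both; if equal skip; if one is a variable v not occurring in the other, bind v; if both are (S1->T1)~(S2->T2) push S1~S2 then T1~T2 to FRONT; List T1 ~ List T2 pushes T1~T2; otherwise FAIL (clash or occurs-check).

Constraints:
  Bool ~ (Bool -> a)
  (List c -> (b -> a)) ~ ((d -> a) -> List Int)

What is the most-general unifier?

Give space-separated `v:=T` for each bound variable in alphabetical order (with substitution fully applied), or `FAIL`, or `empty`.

Answer: FAIL

Derivation:
step 1: unify Bool ~ (Bool -> a)  [subst: {-} | 1 pending]
  clash: Bool vs (Bool -> a)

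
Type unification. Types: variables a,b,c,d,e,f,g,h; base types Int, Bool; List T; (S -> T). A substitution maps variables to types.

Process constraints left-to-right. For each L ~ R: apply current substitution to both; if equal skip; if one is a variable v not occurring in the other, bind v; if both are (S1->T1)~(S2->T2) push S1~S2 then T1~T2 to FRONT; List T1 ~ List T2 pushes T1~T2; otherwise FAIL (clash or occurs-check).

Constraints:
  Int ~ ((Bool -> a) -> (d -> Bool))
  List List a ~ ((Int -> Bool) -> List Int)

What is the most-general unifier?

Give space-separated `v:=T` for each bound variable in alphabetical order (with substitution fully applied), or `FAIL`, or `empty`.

step 1: unify Int ~ ((Bool -> a) -> (d -> Bool))  [subst: {-} | 1 pending]
  clash: Int vs ((Bool -> a) -> (d -> Bool))

Answer: FAIL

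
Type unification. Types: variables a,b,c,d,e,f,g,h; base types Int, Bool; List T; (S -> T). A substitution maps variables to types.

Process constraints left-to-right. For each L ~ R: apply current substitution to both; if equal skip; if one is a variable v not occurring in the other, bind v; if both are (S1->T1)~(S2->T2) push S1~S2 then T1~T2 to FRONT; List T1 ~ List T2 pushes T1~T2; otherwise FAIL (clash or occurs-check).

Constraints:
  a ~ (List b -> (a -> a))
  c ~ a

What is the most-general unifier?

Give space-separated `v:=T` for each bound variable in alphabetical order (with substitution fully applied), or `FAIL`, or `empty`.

step 1: unify a ~ (List b -> (a -> a))  [subst: {-} | 1 pending]
  occurs-check fail: a in (List b -> (a -> a))

Answer: FAIL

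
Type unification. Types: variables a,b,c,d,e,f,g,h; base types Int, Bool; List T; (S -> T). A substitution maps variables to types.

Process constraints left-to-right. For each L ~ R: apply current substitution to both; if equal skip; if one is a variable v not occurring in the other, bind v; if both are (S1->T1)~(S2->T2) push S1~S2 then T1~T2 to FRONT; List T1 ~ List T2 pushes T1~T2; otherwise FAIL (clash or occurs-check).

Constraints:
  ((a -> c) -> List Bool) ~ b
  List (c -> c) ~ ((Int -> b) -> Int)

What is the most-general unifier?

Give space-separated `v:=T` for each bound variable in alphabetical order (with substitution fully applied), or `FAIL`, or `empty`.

step 1: unify ((a -> c) -> List Bool) ~ b  [subst: {-} | 1 pending]
  bind b := ((a -> c) -> List Bool)
step 2: unify List (c -> c) ~ ((Int -> ((a -> c) -> List Bool)) -> Int)  [subst: {b:=((a -> c) -> List Bool)} | 0 pending]
  clash: List (c -> c) vs ((Int -> ((a -> c) -> List Bool)) -> Int)

Answer: FAIL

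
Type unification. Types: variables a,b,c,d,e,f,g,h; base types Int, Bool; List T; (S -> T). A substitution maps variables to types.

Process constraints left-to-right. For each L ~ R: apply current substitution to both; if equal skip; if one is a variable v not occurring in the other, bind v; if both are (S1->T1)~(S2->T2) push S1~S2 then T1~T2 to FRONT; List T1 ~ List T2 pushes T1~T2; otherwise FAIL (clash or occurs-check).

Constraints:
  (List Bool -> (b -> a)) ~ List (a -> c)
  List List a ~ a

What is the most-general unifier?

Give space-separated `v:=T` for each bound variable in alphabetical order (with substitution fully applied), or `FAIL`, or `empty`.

Answer: FAIL

Derivation:
step 1: unify (List Bool -> (b -> a)) ~ List (a -> c)  [subst: {-} | 1 pending]
  clash: (List Bool -> (b -> a)) vs List (a -> c)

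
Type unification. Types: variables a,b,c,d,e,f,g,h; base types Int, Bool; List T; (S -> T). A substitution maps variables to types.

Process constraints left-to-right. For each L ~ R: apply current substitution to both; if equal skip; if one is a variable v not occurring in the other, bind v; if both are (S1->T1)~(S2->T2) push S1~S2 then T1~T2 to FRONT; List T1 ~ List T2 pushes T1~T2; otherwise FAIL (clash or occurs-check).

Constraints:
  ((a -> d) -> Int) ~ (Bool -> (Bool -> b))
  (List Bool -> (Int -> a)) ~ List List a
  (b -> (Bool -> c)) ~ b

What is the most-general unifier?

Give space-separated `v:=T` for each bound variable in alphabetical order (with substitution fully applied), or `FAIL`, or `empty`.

Answer: FAIL

Derivation:
step 1: unify ((a -> d) -> Int) ~ (Bool -> (Bool -> b))  [subst: {-} | 2 pending]
  -> decompose arrow: push (a -> d)~Bool, Int~(Bool -> b)
step 2: unify (a -> d) ~ Bool  [subst: {-} | 3 pending]
  clash: (a -> d) vs Bool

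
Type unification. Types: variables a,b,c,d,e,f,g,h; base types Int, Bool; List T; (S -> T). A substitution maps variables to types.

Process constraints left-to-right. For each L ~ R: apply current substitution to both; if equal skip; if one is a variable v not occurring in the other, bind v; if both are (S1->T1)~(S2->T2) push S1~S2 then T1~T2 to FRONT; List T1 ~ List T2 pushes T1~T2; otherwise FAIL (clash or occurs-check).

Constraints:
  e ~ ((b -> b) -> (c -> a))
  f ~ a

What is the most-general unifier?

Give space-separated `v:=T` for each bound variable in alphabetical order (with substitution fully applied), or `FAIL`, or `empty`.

step 1: unify e ~ ((b -> b) -> (c -> a))  [subst: {-} | 1 pending]
  bind e := ((b -> b) -> (c -> a))
step 2: unify f ~ a  [subst: {e:=((b -> b) -> (c -> a))} | 0 pending]
  bind f := a

Answer: e:=((b -> b) -> (c -> a)) f:=a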